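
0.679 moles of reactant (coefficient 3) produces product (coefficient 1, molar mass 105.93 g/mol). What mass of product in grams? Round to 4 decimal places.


Use the coefficient ratio to convert reactant moles to product moles, then multiply by the product's molar mass.
moles_P = moles_R * (coeff_P / coeff_R) = 0.679 * (1/3) = 0.226333
mass_P = moles_P * M_P = 0.226333 * 105.93
mass_P = 23.97545469 g, rounded to 4 dp:

23.9755 g


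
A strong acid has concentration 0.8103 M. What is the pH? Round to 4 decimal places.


A strong acid dissociates completely, so [H+] equals the given concentration.
pH = -log10([H+]) = -log10(0.8103)
pH = 0.09135416, rounded to 4 dp:

0.0914


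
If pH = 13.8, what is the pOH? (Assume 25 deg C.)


At 25 deg C, pH + pOH = 14.
pOH = 14 - pH = 14 - 13.8
pOH = 0.2:

0.20


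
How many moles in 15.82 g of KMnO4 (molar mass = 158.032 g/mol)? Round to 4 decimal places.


n = mass / M
n = 15.82 / 158.032
n = 0.10010631 mol, rounded to 4 dp:

0.1001 mol


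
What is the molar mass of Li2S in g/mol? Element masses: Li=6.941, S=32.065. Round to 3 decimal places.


M = sum(count * atomic_mass) over atoms.
M = 2*6.941 + 1*32.065
M = 13.882 + 32.065
M = 45.947 g/mol, rounded to 3 dp:

45.947 g/mol


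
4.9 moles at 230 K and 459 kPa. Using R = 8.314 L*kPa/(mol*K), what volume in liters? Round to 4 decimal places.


PV = nRT, solve for V = nRT / P.
nRT = 4.9 * 8.314 * 230 = 9369.878
V = 9369.878 / 459
V = 20.41367756 L, rounded to 4 dp:

20.4137 L


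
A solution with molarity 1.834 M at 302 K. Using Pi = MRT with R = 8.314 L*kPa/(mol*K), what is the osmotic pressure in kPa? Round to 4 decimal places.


Osmotic pressure (van't Hoff): Pi = M*R*T.
RT = 8.314 * 302 = 2510.828
Pi = 1.834 * 2510.828
Pi = 4604.858552 kPa, rounded to 4 dp:

4604.8586 kPa


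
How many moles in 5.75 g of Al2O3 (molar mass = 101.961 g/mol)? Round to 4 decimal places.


n = mass / M
n = 5.75 / 101.961
n = 0.05639411 mol, rounded to 4 dp:

0.0564 mol


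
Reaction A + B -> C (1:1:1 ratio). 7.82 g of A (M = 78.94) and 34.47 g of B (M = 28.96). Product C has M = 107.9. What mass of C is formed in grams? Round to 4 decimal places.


Find moles of each reactant; the smaller value is the limiting reagent in a 1:1:1 reaction, so moles_C equals moles of the limiter.
n_A = mass_A / M_A = 7.82 / 78.94 = 0.099063 mol
n_B = mass_B / M_B = 34.47 / 28.96 = 1.190262 mol
Limiting reagent: A (smaller), n_limiting = 0.099063 mol
mass_C = n_limiting * M_C = 0.099063 * 107.9
mass_C = 10.6888977 g, rounded to 4 dp:

10.6889 g


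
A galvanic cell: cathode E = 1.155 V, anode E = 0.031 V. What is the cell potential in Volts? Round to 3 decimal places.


Standard cell potential: E_cell = E_cathode - E_anode.
E_cell = 1.155 - (0.031)
E_cell = 1.124 V, rounded to 3 dp:

1.124 V


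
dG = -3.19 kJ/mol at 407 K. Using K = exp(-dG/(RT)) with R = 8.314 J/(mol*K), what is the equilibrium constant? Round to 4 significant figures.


dG is in kJ/mol; multiply by 1000 to match R in J/(mol*K).
RT = 8.314 * 407 = 3383.798 J/mol
exponent = -dG*1000 / (RT) = -(-3.19*1000) / 3383.798 = 0.94272767
K = exp(0.94272767)
K = 2.5669737, rounded to 4 significant figures:

2.567


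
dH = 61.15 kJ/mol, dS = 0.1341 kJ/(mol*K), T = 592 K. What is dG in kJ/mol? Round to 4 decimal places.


Gibbs: dG = dH - T*dS (consistent units, dS already in kJ/(mol*K)).
T*dS = 592 * 0.1341 = 79.3872
dG = 61.15 - (79.3872)
dG = -18.2372 kJ/mol, rounded to 4 dp:

-18.2372 kJ/mol


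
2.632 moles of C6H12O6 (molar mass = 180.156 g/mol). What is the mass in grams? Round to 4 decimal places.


mass = n * M
mass = 2.632 * 180.156
mass = 474.170592 g, rounded to 4 dp:

474.1706 g


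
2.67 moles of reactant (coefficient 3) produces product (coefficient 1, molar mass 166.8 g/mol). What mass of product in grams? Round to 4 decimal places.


Use the coefficient ratio to convert reactant moles to product moles, then multiply by the product's molar mass.
moles_P = moles_R * (coeff_P / coeff_R) = 2.67 * (1/3) = 0.89
mass_P = moles_P * M_P = 0.89 * 166.8
mass_P = 148.452 g, rounded to 4 dp:

148.4520 g


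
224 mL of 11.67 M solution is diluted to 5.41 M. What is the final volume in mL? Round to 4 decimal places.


Dilution: M1*V1 = M2*V2, solve for V2.
V2 = M1*V1 / M2
V2 = 11.67 * 224 / 5.41
V2 = 2614.08 / 5.41
V2 = 483.19408503 mL, rounded to 4 dp:

483.1941 mL


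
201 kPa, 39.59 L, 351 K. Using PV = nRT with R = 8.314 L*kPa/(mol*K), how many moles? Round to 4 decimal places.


PV = nRT, solve for n = PV / (RT).
PV = 201 * 39.59 = 7957.59
RT = 8.314 * 351 = 2918.214
n = 7957.59 / 2918.214
n = 2.72686993 mol, rounded to 4 dp:

2.7269 mol


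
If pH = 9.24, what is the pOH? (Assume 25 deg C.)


At 25 deg C, pH + pOH = 14.
pOH = 14 - pH = 14 - 9.24
pOH = 4.76:

4.76


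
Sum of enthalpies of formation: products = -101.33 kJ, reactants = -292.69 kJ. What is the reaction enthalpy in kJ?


dH_rxn = sum(dH_f products) - sum(dH_f reactants)
dH_rxn = -101.33 - (-292.69)
dH_rxn = 191.36 kJ:

191.36 kJ


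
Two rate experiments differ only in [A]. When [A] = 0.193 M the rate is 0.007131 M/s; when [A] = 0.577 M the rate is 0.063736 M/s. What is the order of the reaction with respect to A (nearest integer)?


Rate is proportional to [A]^n, so rate2/rate1 = ([A]2/[A]1)^n. Take logs to solve for n.
rate2/rate1 = 0.063736 / 0.007131 = 8.9379
[A]2/[A]1 = 0.577 / 0.193 = 2.9896
n = ln(8.9379) / ln(2.9896) = 2.0
Nearest integer order:

2


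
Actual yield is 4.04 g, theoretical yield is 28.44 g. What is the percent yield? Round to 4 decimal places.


% yield = 100 * actual / theoretical
% yield = 100 * 4.04 / 28.44
% yield = 14.20534459 %, rounded to 4 dp:

14.2053 %


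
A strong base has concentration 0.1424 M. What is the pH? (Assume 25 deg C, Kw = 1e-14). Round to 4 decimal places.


A strong base dissociates completely, so [OH-] equals the given concentration.
pOH = -log10([OH-]) = -log10(0.1424) = 0.84649
pH = 14 - pOH = 14 - 0.84649
pH = 13.15351, rounded to 4 dp:

13.1535


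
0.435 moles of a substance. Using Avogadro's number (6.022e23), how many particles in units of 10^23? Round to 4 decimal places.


N = n * NA, then divide by 1e23 for the requested units.
N / 1e23 = n * 6.022
N / 1e23 = 0.435 * 6.022
N / 1e23 = 2.61957, rounded to 4 dp:

2.6196


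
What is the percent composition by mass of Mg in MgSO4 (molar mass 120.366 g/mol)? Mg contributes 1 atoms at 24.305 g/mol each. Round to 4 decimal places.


pct = 100 * (n_elem * M_elem) / M_total
mass_contribution = 1 * 24.305 = 24.305 g/mol
pct = 100 * 24.305 / 120.366
pct = 20.1925793 %, rounded to 4 dp:

20.1926 %


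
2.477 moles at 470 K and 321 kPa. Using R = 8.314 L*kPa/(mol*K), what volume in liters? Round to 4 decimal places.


PV = nRT, solve for V = nRT / P.
nRT = 2.477 * 8.314 * 470 = 9679.0757
V = 9679.0757 / 321
V = 30.1528838 L, rounded to 4 dp:

30.1529 L


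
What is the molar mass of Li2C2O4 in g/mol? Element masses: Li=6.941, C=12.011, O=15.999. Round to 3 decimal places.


M = sum(count * atomic_mass) over atoms.
M = 2*6.941 + 2*12.011 + 4*15.999
M = 13.882 + 24.022 + 63.996
M = 101.9 g/mol, rounded to 3 dp:

101.900 g/mol


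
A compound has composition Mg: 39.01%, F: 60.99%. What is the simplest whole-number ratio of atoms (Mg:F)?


Assume 100 g of compound, divide each mass% by atomic mass to get moles, then normalize by the smallest to get a raw atom ratio.
Moles per 100 g: Mg: 39.01/24.305 = 1.605, F: 60.99/18.998 = 3.2103
Raw ratio (divide by min = 1.605): Mg: 1.0, F: 2.0
Multiply by 1 to clear fractions: Mg: 1.0 ~= 1, F: 2.0 ~= 2
Reduce by GCD to get the simplest whole-number ratio:

1:2


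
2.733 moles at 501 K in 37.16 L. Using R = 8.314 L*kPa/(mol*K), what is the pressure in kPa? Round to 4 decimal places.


PV = nRT, solve for P = nRT / V.
nRT = 2.733 * 8.314 * 501 = 11383.8032
P = 11383.8032 / 37.16
P = 306.34561895 kPa, rounded to 4 dp:

306.3456 kPa


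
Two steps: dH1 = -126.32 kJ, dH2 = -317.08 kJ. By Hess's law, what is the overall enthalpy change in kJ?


Hess's law: enthalpy is a state function, so add the step enthalpies.
dH_total = dH1 + dH2 = -126.32 + (-317.08)
dH_total = -443.4 kJ:

-443.40 kJ


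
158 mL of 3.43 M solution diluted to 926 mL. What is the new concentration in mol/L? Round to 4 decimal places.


Dilution: M1*V1 = M2*V2, solve for M2.
M2 = M1*V1 / V2
M2 = 3.43 * 158 / 926
M2 = 541.94 / 926
M2 = 0.58524838 mol/L, rounded to 4 dp:

0.5852 mol/L


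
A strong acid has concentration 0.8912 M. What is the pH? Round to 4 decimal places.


A strong acid dissociates completely, so [H+] equals the given concentration.
pH = -log10([H+]) = -log10(0.8912)
pH = 0.05002482, rounded to 4 dp:

0.0500


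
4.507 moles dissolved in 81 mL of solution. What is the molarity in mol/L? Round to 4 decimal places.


Convert volume to liters: V_L = V_mL / 1000.
V_L = 81 / 1000 = 0.081 L
M = n / V_L = 4.507 / 0.081
M = 55.64197531 mol/L, rounded to 4 dp:

55.6420 mol/L


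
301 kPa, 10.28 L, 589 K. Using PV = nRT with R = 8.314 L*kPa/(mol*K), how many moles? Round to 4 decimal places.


PV = nRT, solve for n = PV / (RT).
PV = 301 * 10.28 = 3094.28
RT = 8.314 * 589 = 4896.946
n = 3094.28 / 4896.946
n = 0.63187954 mol, rounded to 4 dp:

0.6319 mol


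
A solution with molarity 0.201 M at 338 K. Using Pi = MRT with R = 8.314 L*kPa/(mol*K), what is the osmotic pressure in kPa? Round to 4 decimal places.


Osmotic pressure (van't Hoff): Pi = M*R*T.
RT = 8.314 * 338 = 2810.132
Pi = 0.201 * 2810.132
Pi = 564.836532 kPa, rounded to 4 dp:

564.8365 kPa


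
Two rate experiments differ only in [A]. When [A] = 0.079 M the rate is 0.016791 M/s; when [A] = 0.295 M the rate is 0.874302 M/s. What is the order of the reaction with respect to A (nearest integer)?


Rate is proportional to [A]^n, so rate2/rate1 = ([A]2/[A]1)^n. Take logs to solve for n.
rate2/rate1 = 0.874302 / 0.016791 = 52.0697
[A]2/[A]1 = 0.295 / 0.079 = 3.7342
n = ln(52.0697) / ln(3.7342) = 3.0
Nearest integer order:

3


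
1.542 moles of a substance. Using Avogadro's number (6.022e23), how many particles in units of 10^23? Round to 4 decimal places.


N = n * NA, then divide by 1e23 for the requested units.
N / 1e23 = n * 6.022
N / 1e23 = 1.542 * 6.022
N / 1e23 = 9.285924, rounded to 4 dp:

9.2859


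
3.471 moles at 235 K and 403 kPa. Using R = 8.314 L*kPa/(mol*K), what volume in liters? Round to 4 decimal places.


PV = nRT, solve for V = nRT / P.
nRT = 3.471 * 8.314 * 235 = 6781.6051
V = 6781.6051 / 403
V = 16.82780422 L, rounded to 4 dp:

16.8278 L


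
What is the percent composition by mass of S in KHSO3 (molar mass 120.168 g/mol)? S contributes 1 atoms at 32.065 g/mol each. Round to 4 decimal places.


pct = 100 * (n_elem * M_elem) / M_total
mass_contribution = 1 * 32.065 = 32.065 g/mol
pct = 100 * 32.065 / 120.168
pct = 26.68347647 %, rounded to 4 dp:

26.6835 %


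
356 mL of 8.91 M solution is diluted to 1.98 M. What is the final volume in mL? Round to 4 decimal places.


Dilution: M1*V1 = M2*V2, solve for V2.
V2 = M1*V1 / M2
V2 = 8.91 * 356 / 1.98
V2 = 3171.96 / 1.98
V2 = 1602.0 mL, rounded to 4 dp:

1602.0000 mL


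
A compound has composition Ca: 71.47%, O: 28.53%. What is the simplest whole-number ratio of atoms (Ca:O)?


Assume 100 g of compound, divide each mass% by atomic mass to get moles, then normalize by the smallest to get a raw atom ratio.
Moles per 100 g: Ca: 71.47/40.078 = 1.7833, O: 28.53/15.999 = 1.7832
Raw ratio (divide by min = 1.7832): Ca: 1.0, O: 1.0
Multiply by 1 to clear fractions: Ca: 1.0 ~= 1, O: 1.0 ~= 1
Reduce by GCD to get the simplest whole-number ratio:

1:1


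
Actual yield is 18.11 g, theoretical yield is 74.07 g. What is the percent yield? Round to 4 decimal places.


% yield = 100 * actual / theoretical
% yield = 100 * 18.11 / 74.07
% yield = 24.44984474 %, rounded to 4 dp:

24.4498 %


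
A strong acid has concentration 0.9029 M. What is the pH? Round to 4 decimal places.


A strong acid dissociates completely, so [H+] equals the given concentration.
pH = -log10([H+]) = -log10(0.9029)
pH = 0.04436035, rounded to 4 dp:

0.0444


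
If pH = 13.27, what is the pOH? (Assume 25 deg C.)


At 25 deg C, pH + pOH = 14.
pOH = 14 - pH = 14 - 13.27
pOH = 0.73:

0.73


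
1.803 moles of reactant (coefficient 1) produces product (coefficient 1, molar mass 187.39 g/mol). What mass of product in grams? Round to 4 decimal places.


Use the coefficient ratio to convert reactant moles to product moles, then multiply by the product's molar mass.
moles_P = moles_R * (coeff_P / coeff_R) = 1.803 * (1/1) = 1.803
mass_P = moles_P * M_P = 1.803 * 187.39
mass_P = 337.86417 g, rounded to 4 dp:

337.8642 g


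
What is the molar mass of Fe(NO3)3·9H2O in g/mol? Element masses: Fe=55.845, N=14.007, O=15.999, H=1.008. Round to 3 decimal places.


M = sum(count * atomic_mass) over atoms.
M = 1*55.845 + 3*14.007 + 18*15.999 + 18*1.008
M = 55.845 + 42.021 + 287.982 + 18.144
M = 403.992 g/mol, rounded to 3 dp:

403.992 g/mol


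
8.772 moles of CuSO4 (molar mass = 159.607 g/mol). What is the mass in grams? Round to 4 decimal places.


mass = n * M
mass = 8.772 * 159.607
mass = 1400.072604 g, rounded to 4 dp:

1400.0726 g


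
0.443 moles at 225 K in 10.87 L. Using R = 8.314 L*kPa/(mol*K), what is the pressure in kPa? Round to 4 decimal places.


PV = nRT, solve for P = nRT / V.
nRT = 0.443 * 8.314 * 225 = 828.6979
P = 828.6979 / 10.87
P = 76.23715731 kPa, rounded to 4 dp:

76.2372 kPa


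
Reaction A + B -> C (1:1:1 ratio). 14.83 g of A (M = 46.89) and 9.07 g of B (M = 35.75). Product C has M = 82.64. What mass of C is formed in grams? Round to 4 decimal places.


Find moles of each reactant; the smaller value is the limiting reagent in a 1:1:1 reaction, so moles_C equals moles of the limiter.
n_A = mass_A / M_A = 14.83 / 46.89 = 0.316272 mol
n_B = mass_B / M_B = 9.07 / 35.75 = 0.253706 mol
Limiting reagent: B (smaller), n_limiting = 0.253706 mol
mass_C = n_limiting * M_C = 0.253706 * 82.64
mass_C = 20.96626384 g, rounded to 4 dp:

20.9663 g


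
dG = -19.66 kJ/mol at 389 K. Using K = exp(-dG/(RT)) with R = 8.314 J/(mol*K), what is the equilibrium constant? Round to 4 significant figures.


dG is in kJ/mol; multiply by 1000 to match R in J/(mol*K).
RT = 8.314 * 389 = 3234.146 J/mol
exponent = -dG*1000 / (RT) = -(-19.66*1000) / 3234.146 = 6.0788845
K = exp(6.0788845)
K = 436.54196, rounded to 4 significant figures:

436.5


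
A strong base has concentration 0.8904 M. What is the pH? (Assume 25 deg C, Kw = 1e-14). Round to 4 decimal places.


A strong base dissociates completely, so [OH-] equals the given concentration.
pOH = -log10([OH-]) = -log10(0.8904) = 0.050415
pH = 14 - pOH = 14 - 0.050415
pH = 13.949585, rounded to 4 dp:

13.9496


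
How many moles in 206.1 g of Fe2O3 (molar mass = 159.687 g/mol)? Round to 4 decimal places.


n = mass / M
n = 206.1 / 159.687
n = 1.29064983 mol, rounded to 4 dp:

1.2906 mol


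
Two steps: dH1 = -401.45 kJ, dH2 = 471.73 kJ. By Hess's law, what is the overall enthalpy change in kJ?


Hess's law: enthalpy is a state function, so add the step enthalpies.
dH_total = dH1 + dH2 = -401.45 + (471.73)
dH_total = 70.28 kJ:

70.28 kJ


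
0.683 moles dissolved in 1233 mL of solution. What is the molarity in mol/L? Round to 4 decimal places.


Convert volume to liters: V_L = V_mL / 1000.
V_L = 1233 / 1000 = 1.233 L
M = n / V_L = 0.683 / 1.233
M = 0.5539335 mol/L, rounded to 4 dp:

0.5539 mol/L


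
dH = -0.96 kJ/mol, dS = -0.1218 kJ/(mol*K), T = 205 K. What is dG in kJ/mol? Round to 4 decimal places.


Gibbs: dG = dH - T*dS (consistent units, dS already in kJ/(mol*K)).
T*dS = 205 * -0.1218 = -24.969
dG = -0.96 - (-24.969)
dG = 24.009 kJ/mol, rounded to 4 dp:

24.0090 kJ/mol


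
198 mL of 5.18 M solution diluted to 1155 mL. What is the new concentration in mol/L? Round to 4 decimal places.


Dilution: M1*V1 = M2*V2, solve for M2.
M2 = M1*V1 / V2
M2 = 5.18 * 198 / 1155
M2 = 1025.64 / 1155
M2 = 0.888 mol/L, rounded to 4 dp:

0.8880 mol/L


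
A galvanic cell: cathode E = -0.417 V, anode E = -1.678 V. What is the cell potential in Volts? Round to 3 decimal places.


Standard cell potential: E_cell = E_cathode - E_anode.
E_cell = -0.417 - (-1.678)
E_cell = 1.261 V, rounded to 3 dp:

1.261 V


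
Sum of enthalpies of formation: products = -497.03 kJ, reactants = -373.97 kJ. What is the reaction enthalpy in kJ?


dH_rxn = sum(dH_f products) - sum(dH_f reactants)
dH_rxn = -497.03 - (-373.97)
dH_rxn = -123.06 kJ:

-123.06 kJ


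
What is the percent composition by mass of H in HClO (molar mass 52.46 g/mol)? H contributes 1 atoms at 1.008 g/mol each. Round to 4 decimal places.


pct = 100 * (n_elem * M_elem) / M_total
mass_contribution = 1 * 1.008 = 1.008 g/mol
pct = 100 * 1.008 / 52.46
pct = 1.92146397 %, rounded to 4 dp:

1.9215 %


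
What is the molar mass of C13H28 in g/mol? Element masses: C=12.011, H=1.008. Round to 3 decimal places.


M = sum(count * atomic_mass) over atoms.
M = 13*12.011 + 28*1.008
M = 156.143 + 28.224
M = 184.367 g/mol, rounded to 3 dp:

184.367 g/mol


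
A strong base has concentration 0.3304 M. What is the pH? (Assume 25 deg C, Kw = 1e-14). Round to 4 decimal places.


A strong base dissociates completely, so [OH-] equals the given concentration.
pOH = -log10([OH-]) = -log10(0.3304) = 0.48096
pH = 14 - pOH = 14 - 0.48096
pH = 13.51904, rounded to 4 dp:

13.5190


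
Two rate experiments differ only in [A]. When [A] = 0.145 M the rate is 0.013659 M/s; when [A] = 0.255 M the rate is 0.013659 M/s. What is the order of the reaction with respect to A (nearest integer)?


Rate is proportional to [A]^n, so rate2/rate1 = ([A]2/[A]1)^n. Take logs to solve for n.
rate2/rate1 = 0.013659 / 0.013659 = 1.0
[A]2/[A]1 = 0.255 / 0.145 = 1.7586
n = ln(1.0) / ln(1.7586) = 0.0
Nearest integer order:

0


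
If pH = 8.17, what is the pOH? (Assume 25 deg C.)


At 25 deg C, pH + pOH = 14.
pOH = 14 - pH = 14 - 8.17
pOH = 5.83:

5.83


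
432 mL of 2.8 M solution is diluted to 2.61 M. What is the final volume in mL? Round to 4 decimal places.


Dilution: M1*V1 = M2*V2, solve for V2.
V2 = M1*V1 / M2
V2 = 2.8 * 432 / 2.61
V2 = 1209.6 / 2.61
V2 = 463.44827586 mL, rounded to 4 dp:

463.4483 mL


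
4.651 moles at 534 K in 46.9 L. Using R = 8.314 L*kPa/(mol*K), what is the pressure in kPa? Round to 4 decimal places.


PV = nRT, solve for P = nRT / V.
nRT = 4.651 * 8.314 * 534 = 20648.9331
P = 20648.9331 / 46.9
P = 440.27575906 kPa, rounded to 4 dp:

440.2758 kPa


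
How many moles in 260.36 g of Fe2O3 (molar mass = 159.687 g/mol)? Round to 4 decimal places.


n = mass / M
n = 260.36 / 159.687
n = 1.63043955 mol, rounded to 4 dp:

1.6304 mol


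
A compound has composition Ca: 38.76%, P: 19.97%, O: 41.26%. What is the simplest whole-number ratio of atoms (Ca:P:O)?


Assume 100 g of compound, divide each mass% by atomic mass to get moles, then normalize by the smallest to get a raw atom ratio.
Moles per 100 g: Ca: 38.76/40.078 = 0.9671, P: 19.97/30.974 = 0.6447, O: 41.26/15.999 = 2.5789
Raw ratio (divide by min = 0.6447): Ca: 1.5, P: 1.0, O: 4.0
Multiply by 2 to clear fractions: Ca: 3.0 ~= 3, P: 2.0 ~= 2, O: 8.0 ~= 8
Reduce by GCD to get the simplest whole-number ratio:

3:2:8


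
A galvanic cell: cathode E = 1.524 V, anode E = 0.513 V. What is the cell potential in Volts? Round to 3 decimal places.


Standard cell potential: E_cell = E_cathode - E_anode.
E_cell = 1.524 - (0.513)
E_cell = 1.011 V, rounded to 3 dp:

1.011 V


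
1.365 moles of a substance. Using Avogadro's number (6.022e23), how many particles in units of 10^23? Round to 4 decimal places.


N = n * NA, then divide by 1e23 for the requested units.
N / 1e23 = n * 6.022
N / 1e23 = 1.365 * 6.022
N / 1e23 = 8.22003, rounded to 4 dp:

8.2200


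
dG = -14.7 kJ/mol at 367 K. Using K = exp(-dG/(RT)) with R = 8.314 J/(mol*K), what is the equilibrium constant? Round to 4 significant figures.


dG is in kJ/mol; multiply by 1000 to match R in J/(mol*K).
RT = 8.314 * 367 = 3051.238 J/mol
exponent = -dG*1000 / (RT) = -(-14.7*1000) / 3051.238 = 4.81771661
K = exp(4.81771661)
K = 123.68235, rounded to 4 significant figures:

123.7


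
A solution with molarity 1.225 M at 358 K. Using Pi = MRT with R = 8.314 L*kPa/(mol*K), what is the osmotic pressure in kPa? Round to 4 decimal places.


Osmotic pressure (van't Hoff): Pi = M*R*T.
RT = 8.314 * 358 = 2976.412
Pi = 1.225 * 2976.412
Pi = 3646.1047 kPa, rounded to 4 dp:

3646.1047 kPa


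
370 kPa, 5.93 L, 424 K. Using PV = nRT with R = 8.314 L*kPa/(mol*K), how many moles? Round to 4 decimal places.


PV = nRT, solve for n = PV / (RT).
PV = 370 * 5.93 = 2194.1
RT = 8.314 * 424 = 3525.136
n = 2194.1 / 3525.136
n = 0.6224157 mol, rounded to 4 dp:

0.6224 mol


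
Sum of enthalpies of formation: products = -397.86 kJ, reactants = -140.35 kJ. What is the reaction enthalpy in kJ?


dH_rxn = sum(dH_f products) - sum(dH_f reactants)
dH_rxn = -397.86 - (-140.35)
dH_rxn = -257.51 kJ:

-257.51 kJ


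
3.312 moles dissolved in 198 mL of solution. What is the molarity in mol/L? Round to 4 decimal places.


Convert volume to liters: V_L = V_mL / 1000.
V_L = 198 / 1000 = 0.198 L
M = n / V_L = 3.312 / 0.198
M = 16.72727273 mol/L, rounded to 4 dp:

16.7273 mol/L


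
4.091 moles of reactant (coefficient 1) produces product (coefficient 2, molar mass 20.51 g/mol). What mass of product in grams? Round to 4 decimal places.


Use the coefficient ratio to convert reactant moles to product moles, then multiply by the product's molar mass.
moles_P = moles_R * (coeff_P / coeff_R) = 4.091 * (2/1) = 8.182
mass_P = moles_P * M_P = 8.182 * 20.51
mass_P = 167.81282 g, rounded to 4 dp:

167.8128 g


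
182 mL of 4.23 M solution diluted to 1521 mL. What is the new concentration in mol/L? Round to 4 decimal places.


Dilution: M1*V1 = M2*V2, solve for M2.
M2 = M1*V1 / V2
M2 = 4.23 * 182 / 1521
M2 = 769.86 / 1521
M2 = 0.50615385 mol/L, rounded to 4 dp:

0.5062 mol/L


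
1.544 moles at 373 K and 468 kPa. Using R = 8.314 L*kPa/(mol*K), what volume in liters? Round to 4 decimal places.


PV = nRT, solve for V = nRT / P.
nRT = 1.544 * 8.314 * 373 = 4788.1324
V = 4788.1324 / 468
V = 10.23105214 L, rounded to 4 dp:

10.2311 L


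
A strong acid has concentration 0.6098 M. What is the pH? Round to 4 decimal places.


A strong acid dissociates completely, so [H+] equals the given concentration.
pH = -log10([H+]) = -log10(0.6098)
pH = 0.21481258, rounded to 4 dp:

0.2148


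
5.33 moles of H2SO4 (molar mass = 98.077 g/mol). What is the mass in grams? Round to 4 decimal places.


mass = n * M
mass = 5.33 * 98.077
mass = 522.75041 g, rounded to 4 dp:

522.7504 g


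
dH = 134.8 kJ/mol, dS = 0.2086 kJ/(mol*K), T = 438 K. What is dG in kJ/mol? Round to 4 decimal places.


Gibbs: dG = dH - T*dS (consistent units, dS already in kJ/(mol*K)).
T*dS = 438 * 0.2086 = 91.3668
dG = 134.8 - (91.3668)
dG = 43.4332 kJ/mol, rounded to 4 dp:

43.4332 kJ/mol


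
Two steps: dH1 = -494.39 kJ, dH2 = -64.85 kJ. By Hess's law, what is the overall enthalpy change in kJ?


Hess's law: enthalpy is a state function, so add the step enthalpies.
dH_total = dH1 + dH2 = -494.39 + (-64.85)
dH_total = -559.24 kJ:

-559.24 kJ


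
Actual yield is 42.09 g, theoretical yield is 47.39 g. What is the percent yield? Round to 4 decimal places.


% yield = 100 * actual / theoretical
% yield = 100 * 42.09 / 47.39
% yield = 88.81620595 %, rounded to 4 dp:

88.8162 %


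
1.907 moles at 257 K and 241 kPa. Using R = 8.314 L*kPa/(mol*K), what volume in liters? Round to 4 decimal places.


PV = nRT, solve for V = nRT / P.
nRT = 1.907 * 8.314 * 257 = 4074.6831
V = 4074.6831 / 241
V = 16.90739876 L, rounded to 4 dp:

16.9074 L


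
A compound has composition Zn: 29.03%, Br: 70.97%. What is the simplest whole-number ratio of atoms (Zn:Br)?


Assume 100 g of compound, divide each mass% by atomic mass to get moles, then normalize by the smallest to get a raw atom ratio.
Moles per 100 g: Zn: 29.03/65.38 = 0.444, Br: 70.97/79.904 = 0.8882
Raw ratio (divide by min = 0.444): Zn: 1.0, Br: 2.0
Multiply by 1 to clear fractions: Zn: 1.0 ~= 1, Br: 2.0 ~= 2
Reduce by GCD to get the simplest whole-number ratio:

1:2


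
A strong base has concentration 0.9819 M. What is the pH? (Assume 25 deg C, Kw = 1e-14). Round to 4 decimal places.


A strong base dissociates completely, so [OH-] equals the given concentration.
pOH = -log10([OH-]) = -log10(0.9819) = 0.007933
pH = 14 - pOH = 14 - 0.007933
pH = 13.992067, rounded to 4 dp:

13.9921


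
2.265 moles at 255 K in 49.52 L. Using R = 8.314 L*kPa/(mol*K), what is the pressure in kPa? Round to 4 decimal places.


PV = nRT, solve for P = nRT / V.
nRT = 2.265 * 8.314 * 255 = 4801.9586
P = 4801.9586 / 49.52
P = 96.97008481 kPa, rounded to 4 dp:

96.9701 kPa


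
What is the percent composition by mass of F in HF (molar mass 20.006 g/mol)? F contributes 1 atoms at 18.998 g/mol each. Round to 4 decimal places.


pct = 100 * (n_elem * M_elem) / M_total
mass_contribution = 1 * 18.998 = 18.998 g/mol
pct = 100 * 18.998 / 20.006
pct = 94.96151155 %, rounded to 4 dp:

94.9615 %


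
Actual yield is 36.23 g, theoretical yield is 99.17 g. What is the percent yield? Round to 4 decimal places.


% yield = 100 * actual / theoretical
% yield = 100 * 36.23 / 99.17
% yield = 36.53322577 %, rounded to 4 dp:

36.5332 %


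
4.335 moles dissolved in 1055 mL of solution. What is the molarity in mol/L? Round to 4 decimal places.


Convert volume to liters: V_L = V_mL / 1000.
V_L = 1055 / 1000 = 1.055 L
M = n / V_L = 4.335 / 1.055
M = 4.10900474 mol/L, rounded to 4 dp:

4.1090 mol/L


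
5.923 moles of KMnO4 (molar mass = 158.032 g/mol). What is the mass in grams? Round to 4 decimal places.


mass = n * M
mass = 5.923 * 158.032
mass = 936.023536 g, rounded to 4 dp:

936.0235 g


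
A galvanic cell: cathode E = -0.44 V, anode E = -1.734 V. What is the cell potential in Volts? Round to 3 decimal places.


Standard cell potential: E_cell = E_cathode - E_anode.
E_cell = -0.44 - (-1.734)
E_cell = 1.294 V, rounded to 3 dp:

1.294 V


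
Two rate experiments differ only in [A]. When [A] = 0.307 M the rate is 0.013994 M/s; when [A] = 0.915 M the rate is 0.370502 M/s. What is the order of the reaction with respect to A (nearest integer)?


Rate is proportional to [A]^n, so rate2/rate1 = ([A]2/[A]1)^n. Take logs to solve for n.
rate2/rate1 = 0.370502 / 0.013994 = 26.4758
[A]2/[A]1 = 0.915 / 0.307 = 2.9805
n = ln(26.4758) / ln(2.9805) = 3.0
Nearest integer order:

3


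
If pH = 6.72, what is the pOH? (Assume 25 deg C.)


At 25 deg C, pH + pOH = 14.
pOH = 14 - pH = 14 - 6.72
pOH = 7.28:

7.28


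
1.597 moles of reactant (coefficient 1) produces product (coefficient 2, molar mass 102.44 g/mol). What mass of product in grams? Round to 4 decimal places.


Use the coefficient ratio to convert reactant moles to product moles, then multiply by the product's molar mass.
moles_P = moles_R * (coeff_P / coeff_R) = 1.597 * (2/1) = 3.194
mass_P = moles_P * M_P = 3.194 * 102.44
mass_P = 327.19336 g, rounded to 4 dp:

327.1934 g


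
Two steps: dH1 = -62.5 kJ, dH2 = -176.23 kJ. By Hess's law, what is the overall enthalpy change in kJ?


Hess's law: enthalpy is a state function, so add the step enthalpies.
dH_total = dH1 + dH2 = -62.5 + (-176.23)
dH_total = -238.73 kJ:

-238.73 kJ


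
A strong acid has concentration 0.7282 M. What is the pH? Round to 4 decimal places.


A strong acid dissociates completely, so [H+] equals the given concentration.
pH = -log10([H+]) = -log10(0.7282)
pH = 0.13774933, rounded to 4 dp:

0.1377


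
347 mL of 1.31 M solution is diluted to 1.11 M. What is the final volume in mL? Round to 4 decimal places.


Dilution: M1*V1 = M2*V2, solve for V2.
V2 = M1*V1 / M2
V2 = 1.31 * 347 / 1.11
V2 = 454.57 / 1.11
V2 = 409.52252252 mL, rounded to 4 dp:

409.5225 mL


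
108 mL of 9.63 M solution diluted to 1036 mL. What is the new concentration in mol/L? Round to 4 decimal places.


Dilution: M1*V1 = M2*V2, solve for M2.
M2 = M1*V1 / V2
M2 = 9.63 * 108 / 1036
M2 = 1040.04 / 1036
M2 = 1.00389961 mol/L, rounded to 4 dp:

1.0039 mol/L


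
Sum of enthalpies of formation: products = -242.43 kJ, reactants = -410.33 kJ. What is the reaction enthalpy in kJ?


dH_rxn = sum(dH_f products) - sum(dH_f reactants)
dH_rxn = -242.43 - (-410.33)
dH_rxn = 167.9 kJ:

167.90 kJ


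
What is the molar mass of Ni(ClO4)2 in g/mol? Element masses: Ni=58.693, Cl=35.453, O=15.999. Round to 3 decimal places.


M = sum(count * atomic_mass) over atoms.
M = 1*58.693 + 2*35.453 + 8*15.999
M = 58.693 + 70.906 + 127.992
M = 257.591 g/mol, rounded to 3 dp:

257.591 g/mol


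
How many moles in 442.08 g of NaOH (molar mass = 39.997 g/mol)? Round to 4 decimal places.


n = mass / M
n = 442.08 / 39.997
n = 11.05282896 mol, rounded to 4 dp:

11.0528 mol


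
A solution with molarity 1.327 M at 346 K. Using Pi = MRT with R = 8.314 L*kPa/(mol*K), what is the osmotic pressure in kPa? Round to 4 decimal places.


Osmotic pressure (van't Hoff): Pi = M*R*T.
RT = 8.314 * 346 = 2876.644
Pi = 1.327 * 2876.644
Pi = 3817.306588 kPa, rounded to 4 dp:

3817.3066 kPa


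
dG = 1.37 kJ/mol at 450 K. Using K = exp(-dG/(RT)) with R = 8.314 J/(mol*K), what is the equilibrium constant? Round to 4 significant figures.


dG is in kJ/mol; multiply by 1000 to match R in J/(mol*K).
RT = 8.314 * 450 = 3741.3 J/mol
exponent = -dG*1000 / (RT) = -(1.37*1000) / 3741.3 = -0.36618288
K = exp(-0.36618288)
K = 0.69337599, rounded to 4 significant figures:

0.6934


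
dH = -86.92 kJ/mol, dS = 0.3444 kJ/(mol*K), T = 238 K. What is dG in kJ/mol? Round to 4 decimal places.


Gibbs: dG = dH - T*dS (consistent units, dS already in kJ/(mol*K)).
T*dS = 238 * 0.3444 = 81.9672
dG = -86.92 - (81.9672)
dG = -168.8872 kJ/mol, rounded to 4 dp:

-168.8872 kJ/mol


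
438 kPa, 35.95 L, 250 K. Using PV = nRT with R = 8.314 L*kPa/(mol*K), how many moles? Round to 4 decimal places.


PV = nRT, solve for n = PV / (RT).
PV = 438 * 35.95 = 15746.1
RT = 8.314 * 250 = 2078.5
n = 15746.1 / 2078.5
n = 7.57570363 mol, rounded to 4 dp:

7.5757 mol


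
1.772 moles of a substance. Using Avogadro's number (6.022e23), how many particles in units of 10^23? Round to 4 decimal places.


N = n * NA, then divide by 1e23 for the requested units.
N / 1e23 = n * 6.022
N / 1e23 = 1.772 * 6.022
N / 1e23 = 10.670984, rounded to 4 dp:

10.6710


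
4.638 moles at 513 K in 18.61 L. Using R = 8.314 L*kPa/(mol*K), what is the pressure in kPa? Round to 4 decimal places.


PV = nRT, solve for P = nRT / V.
nRT = 4.638 * 8.314 * 513 = 19781.4503
P = 19781.4503 / 18.61
P = 1062.94735626 kPa, rounded to 4 dp:

1062.9474 kPa


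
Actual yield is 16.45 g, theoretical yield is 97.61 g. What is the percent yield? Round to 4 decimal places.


% yield = 100 * actual / theoretical
% yield = 100 * 16.45 / 97.61
% yield = 16.85278148 %, rounded to 4 dp:

16.8528 %


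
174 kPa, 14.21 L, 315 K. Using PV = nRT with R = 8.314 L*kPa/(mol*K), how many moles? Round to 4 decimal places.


PV = nRT, solve for n = PV / (RT).
PV = 174 * 14.21 = 2472.54
RT = 8.314 * 315 = 2618.91
n = 2472.54 / 2618.91
n = 0.94411034 mol, rounded to 4 dp:

0.9441 mol


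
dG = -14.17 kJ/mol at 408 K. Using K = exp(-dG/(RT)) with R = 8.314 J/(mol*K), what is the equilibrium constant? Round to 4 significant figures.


dG is in kJ/mol; multiply by 1000 to match R in J/(mol*K).
RT = 8.314 * 408 = 3392.112 J/mol
exponent = -dG*1000 / (RT) = -(-14.17*1000) / 3392.112 = 4.17733848
K = exp(4.17733848)
K = 65.192112, rounded to 4 significant figures:

65.19


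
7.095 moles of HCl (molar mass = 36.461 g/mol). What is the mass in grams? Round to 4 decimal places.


mass = n * M
mass = 7.095 * 36.461
mass = 258.690795 g, rounded to 4 dp:

258.6908 g


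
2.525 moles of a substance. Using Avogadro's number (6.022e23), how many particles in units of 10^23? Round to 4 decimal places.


N = n * NA, then divide by 1e23 for the requested units.
N / 1e23 = n * 6.022
N / 1e23 = 2.525 * 6.022
N / 1e23 = 15.20555, rounded to 4 dp:

15.2056


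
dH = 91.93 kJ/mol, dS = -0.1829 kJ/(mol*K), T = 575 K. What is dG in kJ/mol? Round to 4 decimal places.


Gibbs: dG = dH - T*dS (consistent units, dS already in kJ/(mol*K)).
T*dS = 575 * -0.1829 = -105.1675
dG = 91.93 - (-105.1675)
dG = 197.0975 kJ/mol, rounded to 4 dp:

197.0975 kJ/mol


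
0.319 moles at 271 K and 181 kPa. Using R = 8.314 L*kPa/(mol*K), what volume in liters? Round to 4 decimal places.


PV = nRT, solve for V = nRT / P.
nRT = 0.319 * 8.314 * 271 = 718.737
V = 718.737 / 181
V = 3.97092265 L, rounded to 4 dp:

3.9709 L


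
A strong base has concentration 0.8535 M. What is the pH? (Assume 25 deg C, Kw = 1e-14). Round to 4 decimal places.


A strong base dissociates completely, so [OH-] equals the given concentration.
pOH = -log10([OH-]) = -log10(0.8535) = 0.068796
pH = 14 - pOH = 14 - 0.068796
pH = 13.931204, rounded to 4 dp:

13.9312


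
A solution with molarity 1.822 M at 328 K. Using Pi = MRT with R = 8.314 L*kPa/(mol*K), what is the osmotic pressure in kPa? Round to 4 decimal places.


Osmotic pressure (van't Hoff): Pi = M*R*T.
RT = 8.314 * 328 = 2726.992
Pi = 1.822 * 2726.992
Pi = 4968.579424 kPa, rounded to 4 dp:

4968.5794 kPa


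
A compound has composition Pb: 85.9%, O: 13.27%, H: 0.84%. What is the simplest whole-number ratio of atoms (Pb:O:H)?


Assume 100 g of compound, divide each mass% by atomic mass to get moles, then normalize by the smallest to get a raw atom ratio.
Moles per 100 g: Pb: 85.9/207.2 = 0.4146, O: 13.27/15.999 = 0.8294, H: 0.84/1.008 = 0.8333
Raw ratio (divide by min = 0.4146): Pb: 1.0, O: 2.001, H: 2.01
Multiply by 1 to clear fractions: Pb: 1.0 ~= 1, O: 2.001 ~= 2, H: 2.01 ~= 2
Reduce by GCD to get the simplest whole-number ratio:

1:2:2


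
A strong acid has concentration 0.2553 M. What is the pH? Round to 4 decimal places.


A strong acid dissociates completely, so [H+] equals the given concentration.
pH = -log10([H+]) = -log10(0.2553)
pH = 0.59294919, rounded to 4 dp:

0.5929


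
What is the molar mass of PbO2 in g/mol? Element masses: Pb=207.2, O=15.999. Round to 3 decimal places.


M = sum(count * atomic_mass) over atoms.
M = 1*207.2 + 2*15.999
M = 207.2 + 31.998
M = 239.198 g/mol, rounded to 3 dp:

239.198 g/mol


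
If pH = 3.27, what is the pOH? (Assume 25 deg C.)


At 25 deg C, pH + pOH = 14.
pOH = 14 - pH = 14 - 3.27
pOH = 10.73:

10.73


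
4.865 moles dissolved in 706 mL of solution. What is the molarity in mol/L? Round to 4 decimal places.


Convert volume to liters: V_L = V_mL / 1000.
V_L = 706 / 1000 = 0.706 L
M = n / V_L = 4.865 / 0.706
M = 6.89093484 mol/L, rounded to 4 dp:

6.8909 mol/L


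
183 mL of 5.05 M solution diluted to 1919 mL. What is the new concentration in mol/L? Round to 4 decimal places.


Dilution: M1*V1 = M2*V2, solve for M2.
M2 = M1*V1 / V2
M2 = 5.05 * 183 / 1919
M2 = 924.15 / 1919
M2 = 0.48157895 mol/L, rounded to 4 dp:

0.4816 mol/L


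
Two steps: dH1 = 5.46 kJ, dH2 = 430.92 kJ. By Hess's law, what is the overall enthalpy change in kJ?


Hess's law: enthalpy is a state function, so add the step enthalpies.
dH_total = dH1 + dH2 = 5.46 + (430.92)
dH_total = 436.38 kJ:

436.38 kJ


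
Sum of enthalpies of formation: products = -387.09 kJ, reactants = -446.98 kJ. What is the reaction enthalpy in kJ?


dH_rxn = sum(dH_f products) - sum(dH_f reactants)
dH_rxn = -387.09 - (-446.98)
dH_rxn = 59.89 kJ:

59.89 kJ


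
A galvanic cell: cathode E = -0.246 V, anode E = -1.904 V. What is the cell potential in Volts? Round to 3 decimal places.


Standard cell potential: E_cell = E_cathode - E_anode.
E_cell = -0.246 - (-1.904)
E_cell = 1.658 V, rounded to 3 dp:

1.658 V


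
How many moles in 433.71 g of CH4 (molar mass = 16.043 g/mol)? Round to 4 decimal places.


n = mass / M
n = 433.71 / 16.043
n = 27.03422053 mol, rounded to 4 dp:

27.0342 mol


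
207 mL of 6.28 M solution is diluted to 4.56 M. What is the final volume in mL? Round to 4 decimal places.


Dilution: M1*V1 = M2*V2, solve for V2.
V2 = M1*V1 / M2
V2 = 6.28 * 207 / 4.56
V2 = 1299.96 / 4.56
V2 = 285.07894737 mL, rounded to 4 dp:

285.0789 mL


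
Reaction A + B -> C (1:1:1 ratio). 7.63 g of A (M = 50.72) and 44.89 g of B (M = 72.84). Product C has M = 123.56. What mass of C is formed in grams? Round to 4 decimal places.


Find moles of each reactant; the smaller value is the limiting reagent in a 1:1:1 reaction, so moles_C equals moles of the limiter.
n_A = mass_A / M_A = 7.63 / 50.72 = 0.150434 mol
n_B = mass_B / M_B = 44.89 / 72.84 = 0.616282 mol
Limiting reagent: A (smaller), n_limiting = 0.150434 mol
mass_C = n_limiting * M_C = 0.150434 * 123.56
mass_C = 18.58762504 g, rounded to 4 dp:

18.5876 g


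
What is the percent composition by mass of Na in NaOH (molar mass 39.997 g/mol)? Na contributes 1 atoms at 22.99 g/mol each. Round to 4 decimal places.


pct = 100 * (n_elem * M_elem) / M_total
mass_contribution = 1 * 22.99 = 22.99 g/mol
pct = 100 * 22.99 / 39.997
pct = 57.47931095 %, rounded to 4 dp:

57.4793 %


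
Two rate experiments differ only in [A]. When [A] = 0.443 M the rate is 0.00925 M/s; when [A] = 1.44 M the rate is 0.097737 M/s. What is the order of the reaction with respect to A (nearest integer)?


Rate is proportional to [A]^n, so rate2/rate1 = ([A]2/[A]1)^n. Take logs to solve for n.
rate2/rate1 = 0.097737 / 0.00925 = 10.5662
[A]2/[A]1 = 1.44 / 0.443 = 3.2506
n = ln(10.5662) / ln(3.2506) = 2.0
Nearest integer order:

2


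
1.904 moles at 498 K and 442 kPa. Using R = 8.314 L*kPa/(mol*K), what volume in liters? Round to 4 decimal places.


PV = nRT, solve for V = nRT / P.
nRT = 1.904 * 8.314 * 498 = 7883.2683
V = 7883.2683 / 442
V = 17.83544864 L, rounded to 4 dp:

17.8354 L


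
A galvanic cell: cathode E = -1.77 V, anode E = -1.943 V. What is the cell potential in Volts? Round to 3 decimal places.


Standard cell potential: E_cell = E_cathode - E_anode.
E_cell = -1.77 - (-1.943)
E_cell = 0.173 V, rounded to 3 dp:

0.173 V


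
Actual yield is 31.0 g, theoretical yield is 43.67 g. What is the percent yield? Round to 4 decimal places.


% yield = 100 * actual / theoretical
% yield = 100 * 31.0 / 43.67
% yield = 70.98694756 %, rounded to 4 dp:

70.9869 %


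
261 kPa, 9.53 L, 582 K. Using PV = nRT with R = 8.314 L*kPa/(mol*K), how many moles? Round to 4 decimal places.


PV = nRT, solve for n = PV / (RT).
PV = 261 * 9.53 = 2487.33
RT = 8.314 * 582 = 4838.748
n = 2487.33 / 4838.748
n = 0.51404413 mol, rounded to 4 dp:

0.5140 mol


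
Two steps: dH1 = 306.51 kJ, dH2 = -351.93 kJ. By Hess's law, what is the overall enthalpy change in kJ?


Hess's law: enthalpy is a state function, so add the step enthalpies.
dH_total = dH1 + dH2 = 306.51 + (-351.93)
dH_total = -45.42 kJ:

-45.42 kJ


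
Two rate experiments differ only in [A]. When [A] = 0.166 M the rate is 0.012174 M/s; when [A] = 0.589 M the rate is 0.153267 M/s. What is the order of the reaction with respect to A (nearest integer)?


Rate is proportional to [A]^n, so rate2/rate1 = ([A]2/[A]1)^n. Take logs to solve for n.
rate2/rate1 = 0.153267 / 0.012174 = 12.5897
[A]2/[A]1 = 0.589 / 0.166 = 3.5482
n = ln(12.5897) / ln(3.5482) = 2.0
Nearest integer order:

2


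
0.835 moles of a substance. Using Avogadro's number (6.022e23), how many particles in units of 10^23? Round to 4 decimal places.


N = n * NA, then divide by 1e23 for the requested units.
N / 1e23 = n * 6.022
N / 1e23 = 0.835 * 6.022
N / 1e23 = 5.02837, rounded to 4 dp:

5.0284
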